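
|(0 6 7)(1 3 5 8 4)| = 15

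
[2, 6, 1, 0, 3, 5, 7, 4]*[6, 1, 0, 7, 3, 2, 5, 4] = [0, 5, 1, 6, 7, 2, 4, 3]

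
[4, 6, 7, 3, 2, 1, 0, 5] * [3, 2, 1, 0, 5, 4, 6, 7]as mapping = [0→5, 1→6, 2→7, 3→0, 4→1, 5→2, 6→3, 7→4]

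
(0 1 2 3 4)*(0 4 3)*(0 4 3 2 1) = (2 4 3)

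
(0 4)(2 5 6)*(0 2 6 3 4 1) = (0 1)(2 5 3 4)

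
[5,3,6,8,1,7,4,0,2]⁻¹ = [7,4,8,1,6,0,2,5,3]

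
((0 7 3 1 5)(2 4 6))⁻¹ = (0 5 1 3 7)(2 6 4)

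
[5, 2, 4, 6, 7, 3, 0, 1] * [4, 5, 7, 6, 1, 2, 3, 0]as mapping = [0→2, 1→7, 2→1, 3→3, 4→0, 5→6, 6→4, 7→5]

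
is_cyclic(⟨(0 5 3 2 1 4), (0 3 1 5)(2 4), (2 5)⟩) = no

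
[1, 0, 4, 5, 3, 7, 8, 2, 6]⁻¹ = [1, 0, 7, 4, 2, 3, 8, 5, 6]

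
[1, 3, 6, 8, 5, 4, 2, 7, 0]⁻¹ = [8, 0, 6, 1, 5, 4, 2, 7, 3]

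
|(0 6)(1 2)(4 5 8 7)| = 4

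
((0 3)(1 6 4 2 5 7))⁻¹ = (0 3)(1 7 5 2 4 6)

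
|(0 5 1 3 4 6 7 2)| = 8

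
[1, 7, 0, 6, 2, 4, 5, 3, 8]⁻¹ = [2, 0, 4, 7, 5, 6, 3, 1, 8]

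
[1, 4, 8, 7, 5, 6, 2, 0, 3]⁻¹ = [7, 0, 6, 8, 1, 4, 5, 3, 2]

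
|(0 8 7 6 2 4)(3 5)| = 6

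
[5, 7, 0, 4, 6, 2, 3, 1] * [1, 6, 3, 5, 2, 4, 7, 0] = [4, 0, 1, 2, 7, 3, 5, 6]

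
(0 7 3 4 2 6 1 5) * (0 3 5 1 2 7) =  (2 6)(3 4 7 5)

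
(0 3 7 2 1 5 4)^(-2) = (0 5 2 3 4 1 7)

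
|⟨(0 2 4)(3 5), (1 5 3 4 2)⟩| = 720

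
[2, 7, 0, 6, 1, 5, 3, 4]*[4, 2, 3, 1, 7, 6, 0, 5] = [3, 5, 4, 0, 2, 6, 1, 7]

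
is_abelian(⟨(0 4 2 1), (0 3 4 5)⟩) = no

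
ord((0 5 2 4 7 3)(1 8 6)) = 6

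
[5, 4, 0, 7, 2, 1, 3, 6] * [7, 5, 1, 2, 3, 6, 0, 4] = [6, 3, 7, 4, 1, 5, 2, 0]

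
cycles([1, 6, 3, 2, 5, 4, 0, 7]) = (0 1 6)(2 3)(4 5)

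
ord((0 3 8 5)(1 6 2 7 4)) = 20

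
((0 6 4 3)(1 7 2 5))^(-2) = (0 4)(1 2)(3 6)(5 7)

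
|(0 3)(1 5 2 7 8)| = 10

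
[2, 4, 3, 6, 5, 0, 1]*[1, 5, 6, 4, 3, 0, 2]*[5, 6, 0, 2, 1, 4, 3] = [3, 2, 1, 0, 5, 6, 4]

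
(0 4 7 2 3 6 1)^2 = (0 7 3 1 4 2 6)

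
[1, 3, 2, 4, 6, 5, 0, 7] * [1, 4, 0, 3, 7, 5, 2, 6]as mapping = [0→4, 1→3, 2→0, 3→7, 4→2, 5→5, 6→1, 7→6]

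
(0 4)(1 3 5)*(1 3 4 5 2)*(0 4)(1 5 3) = (0 3 2 5 1)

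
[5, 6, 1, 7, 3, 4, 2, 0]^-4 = [5, 2, 6, 7, 3, 4, 1, 0]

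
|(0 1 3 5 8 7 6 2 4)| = 9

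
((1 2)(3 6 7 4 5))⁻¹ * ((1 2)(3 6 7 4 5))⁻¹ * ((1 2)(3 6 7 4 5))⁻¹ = (1 2)(3 7 5 6 4)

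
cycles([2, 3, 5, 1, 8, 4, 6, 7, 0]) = (0 2 5 4 8)(1 3)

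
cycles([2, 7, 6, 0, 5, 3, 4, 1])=(0 2 6 4 5 3)(1 7)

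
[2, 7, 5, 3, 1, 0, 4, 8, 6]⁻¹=[5, 4, 0, 3, 6, 2, 8, 1, 7]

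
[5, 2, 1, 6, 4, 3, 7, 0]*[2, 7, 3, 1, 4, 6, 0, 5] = [6, 3, 7, 0, 4, 1, 5, 2]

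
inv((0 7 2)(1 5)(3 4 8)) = (0 2 7)(1 5)(3 8 4)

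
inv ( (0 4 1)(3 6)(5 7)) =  (0 1 4)(3 6)(5 7)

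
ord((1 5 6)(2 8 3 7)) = 12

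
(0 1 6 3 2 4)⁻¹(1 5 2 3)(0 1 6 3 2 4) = (2 6 5 4)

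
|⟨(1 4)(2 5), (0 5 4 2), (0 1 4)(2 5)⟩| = 120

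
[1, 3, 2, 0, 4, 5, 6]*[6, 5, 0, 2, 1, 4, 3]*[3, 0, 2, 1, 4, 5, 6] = [5, 2, 3, 6, 0, 4, 1]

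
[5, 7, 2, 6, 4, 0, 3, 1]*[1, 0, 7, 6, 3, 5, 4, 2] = [5, 2, 7, 4, 3, 1, 6, 0]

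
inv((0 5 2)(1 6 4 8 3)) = (0 2 5)(1 3 8 4 6)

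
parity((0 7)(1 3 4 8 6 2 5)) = odd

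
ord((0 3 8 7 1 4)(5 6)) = 6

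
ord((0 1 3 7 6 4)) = 6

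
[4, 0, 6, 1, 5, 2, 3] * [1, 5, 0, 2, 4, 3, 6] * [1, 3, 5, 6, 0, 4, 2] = [0, 3, 2, 4, 6, 1, 5]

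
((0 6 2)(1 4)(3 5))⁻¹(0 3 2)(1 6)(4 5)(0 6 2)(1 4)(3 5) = (0 6 5)(1 3)(2 4)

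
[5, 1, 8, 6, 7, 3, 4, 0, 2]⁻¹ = [7, 1, 8, 5, 6, 0, 3, 4, 2]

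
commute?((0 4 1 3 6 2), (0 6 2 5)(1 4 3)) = no:(0 4 1 3 6 2) * (0 6 2 5)(1 4 3) = (0 3 2 6 5), (0 6 2 5)(1 4 3) * (0 4 1 3 6 2) = (0 2 5 4 6)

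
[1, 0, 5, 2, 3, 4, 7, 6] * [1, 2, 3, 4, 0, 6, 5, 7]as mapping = [0→2, 1→1, 2→6, 3→3, 4→4, 5→0, 6→7, 7→5]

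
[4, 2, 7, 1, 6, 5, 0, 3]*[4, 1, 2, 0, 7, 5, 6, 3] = [7, 2, 3, 1, 6, 5, 4, 0]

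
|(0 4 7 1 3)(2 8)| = 10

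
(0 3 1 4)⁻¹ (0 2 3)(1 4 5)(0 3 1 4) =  (0 5 4)(1 3 2)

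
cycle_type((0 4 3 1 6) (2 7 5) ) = 3.5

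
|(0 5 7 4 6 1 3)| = 7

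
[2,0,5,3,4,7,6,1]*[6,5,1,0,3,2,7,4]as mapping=[0→1,1→6,2→2,3→0,4→3,5→4,6→7,7→5]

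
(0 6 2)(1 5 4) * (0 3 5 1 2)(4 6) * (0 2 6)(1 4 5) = (0 5)(1 4 6 2 3)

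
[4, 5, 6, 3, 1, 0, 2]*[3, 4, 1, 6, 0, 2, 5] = [0, 2, 5, 6, 4, 3, 1]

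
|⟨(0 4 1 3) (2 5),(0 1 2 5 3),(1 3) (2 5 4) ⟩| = 720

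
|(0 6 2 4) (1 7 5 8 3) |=20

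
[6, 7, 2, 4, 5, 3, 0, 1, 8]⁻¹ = [6, 7, 2, 5, 3, 4, 0, 1, 8]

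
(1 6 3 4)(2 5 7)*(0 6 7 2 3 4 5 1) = (0 6 4)(1 7 3 5 2)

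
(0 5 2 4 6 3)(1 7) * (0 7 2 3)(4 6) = (0 5 3 7 1 2 6)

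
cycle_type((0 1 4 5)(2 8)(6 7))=2^2.4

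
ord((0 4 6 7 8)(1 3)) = 10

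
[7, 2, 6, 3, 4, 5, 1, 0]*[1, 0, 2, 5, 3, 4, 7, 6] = [6, 2, 7, 5, 3, 4, 0, 1]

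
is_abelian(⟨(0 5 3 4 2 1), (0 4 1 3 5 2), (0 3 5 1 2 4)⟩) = no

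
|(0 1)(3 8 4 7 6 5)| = 6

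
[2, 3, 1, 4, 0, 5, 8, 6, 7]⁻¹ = [4, 2, 0, 1, 3, 5, 7, 8, 6]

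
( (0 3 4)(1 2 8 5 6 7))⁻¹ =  (0 4 3)(1 7 6 5 8 2)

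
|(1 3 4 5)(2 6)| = 4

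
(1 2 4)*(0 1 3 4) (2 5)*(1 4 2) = (0 4 3 2) (1 5) 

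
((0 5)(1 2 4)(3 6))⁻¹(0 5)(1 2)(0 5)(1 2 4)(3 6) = (0 5)(2 4)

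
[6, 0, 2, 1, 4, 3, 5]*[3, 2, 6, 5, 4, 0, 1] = [1, 3, 6, 2, 4, 5, 0]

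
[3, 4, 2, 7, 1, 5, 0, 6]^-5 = [6, 4, 2, 0, 1, 5, 7, 3]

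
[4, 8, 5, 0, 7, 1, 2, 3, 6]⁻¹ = [3, 5, 6, 7, 0, 2, 8, 4, 1]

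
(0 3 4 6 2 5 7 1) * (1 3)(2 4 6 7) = (0 1)(2 5)(3 6 4 7)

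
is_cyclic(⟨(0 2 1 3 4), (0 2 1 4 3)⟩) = no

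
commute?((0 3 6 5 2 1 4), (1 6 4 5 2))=no:(0 3 6 5 2 1 4)*(1 6 4 5 2)=(0 3 4)(1 5)(2 6), (1 6 4 5 2)*(0 3 6 5 2 1 4)=(0 3 6)(1 5)(2 4)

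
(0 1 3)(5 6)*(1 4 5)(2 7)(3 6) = (0 4 5 3)(1 6)(2 7)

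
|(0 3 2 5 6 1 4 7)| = 8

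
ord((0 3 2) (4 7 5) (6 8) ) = 6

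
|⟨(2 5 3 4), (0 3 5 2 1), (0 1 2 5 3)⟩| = 120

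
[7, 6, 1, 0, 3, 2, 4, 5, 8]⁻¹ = [3, 2, 5, 4, 6, 7, 1, 0, 8]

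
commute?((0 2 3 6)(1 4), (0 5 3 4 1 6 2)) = no:(0 2 3 6)(1 4)*(0 5 3 4 1 6 2) = (2 4 6 5 3), (0 5 3 4 1 6 2)*(0 2 3 6)(1 4) = (0 5 6 3 1)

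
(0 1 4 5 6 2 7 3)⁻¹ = (0 3 7 2 6 5 4 1)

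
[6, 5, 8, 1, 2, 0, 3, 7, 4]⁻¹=[5, 3, 4, 6, 8, 1, 0, 7, 2]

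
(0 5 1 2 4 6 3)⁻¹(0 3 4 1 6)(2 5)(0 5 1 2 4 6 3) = (0 6 2 3 5)(1 4)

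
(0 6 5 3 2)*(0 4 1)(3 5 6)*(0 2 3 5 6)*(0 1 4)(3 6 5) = (0 3 6 1 2)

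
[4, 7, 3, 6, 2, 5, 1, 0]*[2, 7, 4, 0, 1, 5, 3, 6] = [1, 6, 0, 3, 4, 5, 7, 2]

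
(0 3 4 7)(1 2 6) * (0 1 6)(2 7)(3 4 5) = (0 4 2)(1 7)(3 5)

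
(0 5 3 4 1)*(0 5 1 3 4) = (0 1 5 4 3)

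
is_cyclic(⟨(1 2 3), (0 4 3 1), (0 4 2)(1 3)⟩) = no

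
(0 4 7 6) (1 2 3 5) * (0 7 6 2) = (0 4 6 7 2 3 5 1) 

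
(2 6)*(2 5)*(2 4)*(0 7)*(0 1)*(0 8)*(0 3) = (0 7 1 8 3)(2 6 5 4)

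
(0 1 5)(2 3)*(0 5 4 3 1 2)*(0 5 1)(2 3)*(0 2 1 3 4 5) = (0 4 1 5 3)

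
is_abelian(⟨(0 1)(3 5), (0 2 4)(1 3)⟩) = no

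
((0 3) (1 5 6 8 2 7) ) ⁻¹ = (0 3) (1 7 2 8 6 5) 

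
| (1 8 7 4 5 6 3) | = 7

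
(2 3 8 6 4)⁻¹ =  (2 4 6 8 3)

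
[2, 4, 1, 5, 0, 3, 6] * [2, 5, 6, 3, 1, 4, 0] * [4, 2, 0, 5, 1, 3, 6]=[6, 2, 3, 1, 0, 5, 4] 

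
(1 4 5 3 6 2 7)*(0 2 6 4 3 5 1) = (0 2 7)(1 3 4)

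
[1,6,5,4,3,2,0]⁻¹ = [6,0,5,4,3,2,1]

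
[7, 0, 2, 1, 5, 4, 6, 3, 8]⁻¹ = [1, 3, 2, 7, 5, 4, 6, 0, 8]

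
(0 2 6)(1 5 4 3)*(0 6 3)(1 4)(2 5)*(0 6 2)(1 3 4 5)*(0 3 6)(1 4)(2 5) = (0 4)(1 3 2)(5 6)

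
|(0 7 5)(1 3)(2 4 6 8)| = 12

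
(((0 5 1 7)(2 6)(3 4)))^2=(0 1)(5 7)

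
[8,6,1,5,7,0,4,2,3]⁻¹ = [5,2,7,8,6,3,1,4,0]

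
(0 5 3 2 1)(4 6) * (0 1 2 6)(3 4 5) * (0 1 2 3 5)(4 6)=(0 5 6)(1 2 3 4)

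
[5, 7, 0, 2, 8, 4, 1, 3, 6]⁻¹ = [2, 6, 3, 7, 5, 0, 8, 1, 4]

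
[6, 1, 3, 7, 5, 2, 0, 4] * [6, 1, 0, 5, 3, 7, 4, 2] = [4, 1, 5, 2, 7, 0, 6, 3]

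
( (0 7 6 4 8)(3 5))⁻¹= (0 8 4 6 7)(3 5)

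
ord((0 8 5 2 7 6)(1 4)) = 6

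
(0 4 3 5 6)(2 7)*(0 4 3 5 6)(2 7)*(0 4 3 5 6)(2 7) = (0 5 4 6 3)(2 7)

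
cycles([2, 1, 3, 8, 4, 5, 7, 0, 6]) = (0 2 3 8 6 7)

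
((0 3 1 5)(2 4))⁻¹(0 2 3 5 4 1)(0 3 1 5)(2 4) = (0 2 5 3 4 1)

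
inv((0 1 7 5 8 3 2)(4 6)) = (0 2 3 8 5 7 1)(4 6)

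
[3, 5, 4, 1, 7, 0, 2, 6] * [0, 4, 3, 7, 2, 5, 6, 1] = [7, 5, 2, 4, 1, 0, 3, 6]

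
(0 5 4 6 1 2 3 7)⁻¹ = (0 7 3 2 1 6 4 5)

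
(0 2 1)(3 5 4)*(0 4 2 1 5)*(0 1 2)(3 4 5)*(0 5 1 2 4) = (0 4)(2 3)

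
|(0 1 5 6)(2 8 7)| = 12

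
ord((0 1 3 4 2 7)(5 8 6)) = 6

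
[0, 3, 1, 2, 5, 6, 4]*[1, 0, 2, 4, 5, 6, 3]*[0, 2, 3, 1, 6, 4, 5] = [2, 6, 0, 3, 5, 1, 4]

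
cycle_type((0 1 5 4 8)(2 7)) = 2.5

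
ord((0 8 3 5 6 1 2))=7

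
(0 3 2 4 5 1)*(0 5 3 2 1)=(0 2 4 3 1 5)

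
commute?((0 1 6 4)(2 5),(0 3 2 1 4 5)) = no:(0 1 6 4)(2 5) * (0 3 2 1 4 5) = (0 4 3 2)(1 6 5),(0 3 2 1 4 5) * (0 1 6 4)(2 5) = (0 3 5 1)(2 6 4)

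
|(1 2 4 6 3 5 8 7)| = 8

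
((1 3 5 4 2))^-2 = (1 4 3 2 5)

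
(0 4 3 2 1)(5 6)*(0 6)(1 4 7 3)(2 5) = (0 7 3 5)(1 6 2 4)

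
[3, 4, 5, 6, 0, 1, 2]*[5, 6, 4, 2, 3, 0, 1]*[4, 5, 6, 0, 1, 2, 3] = [6, 0, 4, 5, 2, 3, 1]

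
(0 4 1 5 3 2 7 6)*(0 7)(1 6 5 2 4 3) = (0 3 4 6 7 5 1 2)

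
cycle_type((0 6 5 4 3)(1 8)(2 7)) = 2^2.5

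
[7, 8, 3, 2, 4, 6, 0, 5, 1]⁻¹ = [6, 8, 3, 2, 4, 7, 5, 0, 1]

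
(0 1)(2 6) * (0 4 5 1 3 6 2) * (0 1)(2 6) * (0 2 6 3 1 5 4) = (0 1)(2 3 6 5)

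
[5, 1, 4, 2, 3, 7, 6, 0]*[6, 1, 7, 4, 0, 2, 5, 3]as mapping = [0→2, 1→1, 2→0, 3→7, 4→4, 5→3, 6→5, 7→6]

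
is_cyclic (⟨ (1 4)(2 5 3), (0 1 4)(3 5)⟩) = no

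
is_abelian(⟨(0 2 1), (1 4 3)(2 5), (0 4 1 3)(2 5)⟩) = no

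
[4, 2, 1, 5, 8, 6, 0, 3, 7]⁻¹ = [6, 2, 1, 7, 0, 3, 5, 8, 4]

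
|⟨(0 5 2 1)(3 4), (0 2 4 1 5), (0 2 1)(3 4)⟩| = 720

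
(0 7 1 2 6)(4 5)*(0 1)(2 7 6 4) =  (0 6 1 7)(2 4 5)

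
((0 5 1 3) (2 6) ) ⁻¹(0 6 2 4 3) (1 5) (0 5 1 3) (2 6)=(0 5 2 6 4) (1 3) 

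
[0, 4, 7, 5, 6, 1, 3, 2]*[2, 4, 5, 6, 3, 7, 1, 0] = [2, 3, 0, 7, 1, 4, 6, 5]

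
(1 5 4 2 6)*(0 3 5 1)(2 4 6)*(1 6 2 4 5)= (0 3 1 6)(2 4 5)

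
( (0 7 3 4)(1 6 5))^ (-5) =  (0 4 3 7)(1 6 5)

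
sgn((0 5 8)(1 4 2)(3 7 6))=1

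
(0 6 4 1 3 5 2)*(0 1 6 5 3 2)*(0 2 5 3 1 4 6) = (0 3 1 5 2 4)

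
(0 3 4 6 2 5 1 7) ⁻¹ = (0 7 1 5 2 6 4 3) 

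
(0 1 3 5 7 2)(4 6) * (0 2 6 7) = (0 1 3 5)(4 7 6)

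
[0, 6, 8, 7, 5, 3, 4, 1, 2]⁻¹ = [0, 7, 8, 5, 6, 4, 1, 3, 2]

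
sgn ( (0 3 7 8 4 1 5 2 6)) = 1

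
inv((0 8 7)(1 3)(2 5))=(0 7 8)(1 3)(2 5)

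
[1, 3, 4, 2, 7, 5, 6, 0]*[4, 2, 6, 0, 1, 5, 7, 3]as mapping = [0→2, 1→0, 2→1, 3→6, 4→3, 5→5, 6→7, 7→4]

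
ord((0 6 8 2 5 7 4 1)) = 8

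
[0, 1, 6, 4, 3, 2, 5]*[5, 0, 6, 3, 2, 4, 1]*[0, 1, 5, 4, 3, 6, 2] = [6, 0, 1, 5, 4, 2, 3]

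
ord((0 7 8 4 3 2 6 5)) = 8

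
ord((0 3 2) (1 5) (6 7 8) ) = 6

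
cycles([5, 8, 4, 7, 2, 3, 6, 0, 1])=(0 5 3 7)(1 8)(2 4)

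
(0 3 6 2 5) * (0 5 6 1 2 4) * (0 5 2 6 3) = (1 6 4 5 2 3) 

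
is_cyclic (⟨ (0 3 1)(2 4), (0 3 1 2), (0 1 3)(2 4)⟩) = no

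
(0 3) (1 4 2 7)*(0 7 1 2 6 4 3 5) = (0 5) (1 3 7 2) (4 6) 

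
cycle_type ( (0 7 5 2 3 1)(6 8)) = 2.6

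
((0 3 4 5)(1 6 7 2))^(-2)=(0 4)(1 7)(2 6)(3 5)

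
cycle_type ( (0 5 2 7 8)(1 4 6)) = 3.5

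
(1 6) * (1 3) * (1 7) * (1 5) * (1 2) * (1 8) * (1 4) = (1 6 3 7 5 2 8 4)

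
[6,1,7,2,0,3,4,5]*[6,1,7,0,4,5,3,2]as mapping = [0→3,1→1,2→2,3→7,4→6,5→0,6→4,7→5]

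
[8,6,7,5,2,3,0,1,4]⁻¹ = [6,7,4,5,8,3,1,2,0]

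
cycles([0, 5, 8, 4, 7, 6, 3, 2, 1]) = (1 5 6 3 4 7 2 8)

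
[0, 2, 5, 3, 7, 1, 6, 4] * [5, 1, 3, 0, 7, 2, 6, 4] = [5, 3, 2, 0, 4, 1, 6, 7]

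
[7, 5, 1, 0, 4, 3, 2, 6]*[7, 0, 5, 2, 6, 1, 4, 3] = [3, 1, 0, 7, 6, 2, 5, 4]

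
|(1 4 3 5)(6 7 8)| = 12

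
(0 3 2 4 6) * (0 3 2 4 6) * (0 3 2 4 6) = (0 4 3 6 2) 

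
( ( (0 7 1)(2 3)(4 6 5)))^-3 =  (2 3)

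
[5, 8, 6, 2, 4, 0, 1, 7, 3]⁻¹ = [5, 6, 3, 8, 4, 0, 2, 7, 1]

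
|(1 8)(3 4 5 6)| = 4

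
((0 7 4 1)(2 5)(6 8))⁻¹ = (0 1 4 7)(2 5)(6 8)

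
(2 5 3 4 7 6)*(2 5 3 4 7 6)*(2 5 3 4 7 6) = (2 4)(3 6)(5 7)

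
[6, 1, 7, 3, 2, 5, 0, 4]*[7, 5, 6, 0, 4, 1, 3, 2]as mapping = [0→3, 1→5, 2→2, 3→0, 4→6, 5→1, 6→7, 7→4]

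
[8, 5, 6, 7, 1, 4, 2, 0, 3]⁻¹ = [7, 4, 6, 8, 5, 1, 2, 3, 0]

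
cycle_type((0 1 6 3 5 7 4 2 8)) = 9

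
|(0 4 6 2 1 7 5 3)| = 8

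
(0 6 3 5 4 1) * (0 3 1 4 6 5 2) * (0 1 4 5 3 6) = (0 3 2 1 6 4 5) 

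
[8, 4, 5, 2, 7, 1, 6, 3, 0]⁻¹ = [8, 5, 3, 7, 1, 2, 6, 4, 0]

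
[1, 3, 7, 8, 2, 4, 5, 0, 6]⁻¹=[7, 0, 4, 1, 5, 6, 8, 2, 3]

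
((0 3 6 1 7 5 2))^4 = (0 7 3 5 6 2 1)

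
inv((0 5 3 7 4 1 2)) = (0 2 1 4 7 3 5)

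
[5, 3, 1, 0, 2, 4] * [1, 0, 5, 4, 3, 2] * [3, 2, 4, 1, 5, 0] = [4, 5, 3, 2, 0, 1]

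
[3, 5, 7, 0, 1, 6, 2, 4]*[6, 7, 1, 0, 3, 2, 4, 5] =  [0, 2, 5, 6, 7, 4, 1, 3]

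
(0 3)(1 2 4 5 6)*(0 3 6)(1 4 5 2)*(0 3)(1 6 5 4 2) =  (0 5 3)(1 6 2 4)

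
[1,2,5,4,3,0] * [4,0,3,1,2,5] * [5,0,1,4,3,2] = [5,4,2,1,0,3]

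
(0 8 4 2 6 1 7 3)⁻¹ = (0 3 7 1 6 2 4 8)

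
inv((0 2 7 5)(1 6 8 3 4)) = (0 5 7 2)(1 4 3 8 6)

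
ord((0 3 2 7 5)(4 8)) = 10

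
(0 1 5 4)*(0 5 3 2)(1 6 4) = (0 6 4 5 1 3 2)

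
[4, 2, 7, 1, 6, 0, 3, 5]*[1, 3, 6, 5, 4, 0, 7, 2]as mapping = [0→4, 1→6, 2→2, 3→3, 4→7, 5→1, 6→5, 7→0]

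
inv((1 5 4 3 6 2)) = (1 2 6 3 4 5)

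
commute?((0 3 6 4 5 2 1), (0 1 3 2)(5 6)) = no:(0 3 6 4 5 2 1)*(0 1 3 2)(5 6) = (0 2 3 5)(4 6), (0 1 3 2)(5 6)*(0 3 6 4 5 2 1) = (1 6 2 3)(4 5)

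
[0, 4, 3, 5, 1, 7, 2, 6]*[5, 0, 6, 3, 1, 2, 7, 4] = [5, 1, 3, 2, 0, 4, 6, 7]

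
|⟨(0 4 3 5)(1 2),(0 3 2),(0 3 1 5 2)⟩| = 360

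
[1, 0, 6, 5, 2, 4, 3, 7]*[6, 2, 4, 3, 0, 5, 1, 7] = [2, 6, 1, 5, 4, 0, 3, 7]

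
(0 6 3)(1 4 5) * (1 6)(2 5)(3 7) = (0 1 4 2 5 6 7 3)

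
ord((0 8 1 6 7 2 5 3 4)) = 9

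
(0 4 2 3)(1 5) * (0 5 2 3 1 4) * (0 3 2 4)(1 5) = (0 3 1 4 2 5)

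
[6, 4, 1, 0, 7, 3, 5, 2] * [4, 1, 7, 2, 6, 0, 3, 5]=[3, 6, 1, 4, 5, 2, 0, 7]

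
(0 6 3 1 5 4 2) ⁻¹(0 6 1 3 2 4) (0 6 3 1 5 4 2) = (0 2 6 3 5 1) 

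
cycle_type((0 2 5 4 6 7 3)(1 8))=2.7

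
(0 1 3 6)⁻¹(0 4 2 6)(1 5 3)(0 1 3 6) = (0 1 4 2)(3 5 6)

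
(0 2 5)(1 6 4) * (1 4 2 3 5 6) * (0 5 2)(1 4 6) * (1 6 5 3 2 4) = (0 2 6)(3 4 5)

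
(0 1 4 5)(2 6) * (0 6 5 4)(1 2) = (0 2 5 6 1)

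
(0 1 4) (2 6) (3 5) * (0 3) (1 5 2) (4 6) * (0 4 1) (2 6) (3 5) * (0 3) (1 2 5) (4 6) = (1 5 6 3 4) 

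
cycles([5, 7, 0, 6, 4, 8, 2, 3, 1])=(0 5 8 1 7 3 6 2)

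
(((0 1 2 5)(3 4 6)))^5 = (0 1 2 5)(3 6 4)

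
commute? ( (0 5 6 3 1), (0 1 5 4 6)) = no: (0 5 6 3 1)*(0 1 5 4 6) = (0 4 6 3 5), (0 1 5 4 6)*(0 5 6 3 1) = (1 6 5 4 3)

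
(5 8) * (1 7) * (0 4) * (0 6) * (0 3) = (0 4 6 3)(1 7)(5 8)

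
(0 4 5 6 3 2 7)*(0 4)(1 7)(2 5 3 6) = (1 7 4 3 5 2)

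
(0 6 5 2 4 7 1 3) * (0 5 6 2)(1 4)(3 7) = (0 2 1 7 4 3 5)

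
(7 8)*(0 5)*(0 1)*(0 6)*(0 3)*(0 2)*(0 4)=(0 5 1 6 3 2 4)(7 8)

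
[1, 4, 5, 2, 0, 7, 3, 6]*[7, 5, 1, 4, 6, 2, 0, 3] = [5, 6, 2, 1, 7, 3, 4, 0]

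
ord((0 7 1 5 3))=5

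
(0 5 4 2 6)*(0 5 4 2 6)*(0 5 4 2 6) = (0 2 5 6 4)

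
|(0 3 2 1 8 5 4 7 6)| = 9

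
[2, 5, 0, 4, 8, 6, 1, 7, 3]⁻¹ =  [2, 6, 0, 8, 3, 1, 5, 7, 4]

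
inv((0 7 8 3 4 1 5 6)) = (0 6 5 1 4 3 8 7)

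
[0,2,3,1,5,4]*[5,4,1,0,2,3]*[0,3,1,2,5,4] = [4,3,0,5,2,1]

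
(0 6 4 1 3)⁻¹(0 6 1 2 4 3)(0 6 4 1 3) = (0 6 4 3 2 1)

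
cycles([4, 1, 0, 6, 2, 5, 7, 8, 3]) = (0 4 2)(3 6 7 8)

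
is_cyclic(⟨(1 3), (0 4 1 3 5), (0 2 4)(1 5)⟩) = no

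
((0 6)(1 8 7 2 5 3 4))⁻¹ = (0 6)(1 4 3 5 2 7 8)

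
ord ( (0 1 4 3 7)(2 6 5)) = 15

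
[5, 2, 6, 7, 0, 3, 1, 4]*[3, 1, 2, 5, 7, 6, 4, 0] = [6, 2, 4, 0, 3, 5, 1, 7]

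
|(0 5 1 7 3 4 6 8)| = 8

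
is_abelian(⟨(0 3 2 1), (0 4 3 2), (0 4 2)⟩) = no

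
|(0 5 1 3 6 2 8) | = 7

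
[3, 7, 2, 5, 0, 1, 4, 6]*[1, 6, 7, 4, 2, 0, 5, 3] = [4, 3, 7, 0, 1, 6, 2, 5]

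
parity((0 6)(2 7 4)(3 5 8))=odd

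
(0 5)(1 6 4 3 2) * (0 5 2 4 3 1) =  (0 2)(1 6 3 4)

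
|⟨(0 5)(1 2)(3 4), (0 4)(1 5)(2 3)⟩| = 6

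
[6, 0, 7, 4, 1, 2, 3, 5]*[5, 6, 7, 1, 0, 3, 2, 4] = [2, 5, 4, 0, 6, 7, 1, 3]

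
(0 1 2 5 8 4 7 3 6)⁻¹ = (0 6 3 7 4 8 5 2 1)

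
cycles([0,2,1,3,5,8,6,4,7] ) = (1 2)(4 5 8 7)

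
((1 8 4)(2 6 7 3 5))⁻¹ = (1 4 8)(2 5 3 7 6)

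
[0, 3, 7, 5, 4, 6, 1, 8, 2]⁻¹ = [0, 6, 8, 1, 4, 3, 5, 2, 7]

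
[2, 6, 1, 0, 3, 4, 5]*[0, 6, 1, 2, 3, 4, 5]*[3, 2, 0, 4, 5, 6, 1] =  [2, 6, 1, 3, 0, 4, 5]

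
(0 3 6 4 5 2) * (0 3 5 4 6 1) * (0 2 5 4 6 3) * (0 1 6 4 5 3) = (0 5 3 6)(1 2)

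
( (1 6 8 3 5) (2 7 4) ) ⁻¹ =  (1 5 3 8 6) (2 4 7) 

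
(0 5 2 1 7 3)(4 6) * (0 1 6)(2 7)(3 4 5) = (0 3 1 2 6 5 7 4)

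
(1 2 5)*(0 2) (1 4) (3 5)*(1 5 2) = (0 1) (2 3) (4 5) 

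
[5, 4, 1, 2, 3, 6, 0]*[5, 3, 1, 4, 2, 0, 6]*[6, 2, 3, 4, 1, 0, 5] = [6, 3, 4, 2, 1, 5, 0]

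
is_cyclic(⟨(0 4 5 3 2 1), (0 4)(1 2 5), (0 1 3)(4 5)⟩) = no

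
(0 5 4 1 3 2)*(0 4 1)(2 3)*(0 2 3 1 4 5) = (1 3)(2 5 4)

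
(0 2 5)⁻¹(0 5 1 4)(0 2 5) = (0 1 4 2)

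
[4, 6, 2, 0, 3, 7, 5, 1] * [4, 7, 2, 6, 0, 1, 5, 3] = [0, 5, 2, 4, 6, 3, 1, 7]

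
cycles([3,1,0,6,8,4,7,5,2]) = (0 3 6 7 5 4 8 2)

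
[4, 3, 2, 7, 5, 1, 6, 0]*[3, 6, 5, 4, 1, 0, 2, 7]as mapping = [0→1, 1→4, 2→5, 3→7, 4→0, 5→6, 6→2, 7→3]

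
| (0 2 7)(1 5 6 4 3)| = 15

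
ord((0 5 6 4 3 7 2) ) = 7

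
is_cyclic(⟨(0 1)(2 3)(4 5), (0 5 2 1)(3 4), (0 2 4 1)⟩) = no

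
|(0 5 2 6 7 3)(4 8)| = 6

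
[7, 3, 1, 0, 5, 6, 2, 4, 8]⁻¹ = [3, 2, 6, 1, 7, 4, 5, 0, 8]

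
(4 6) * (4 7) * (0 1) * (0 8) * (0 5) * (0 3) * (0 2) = (0 1 8 5 3 2)(4 6 7)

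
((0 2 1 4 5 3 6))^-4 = (0 4 6 1 3 2 5)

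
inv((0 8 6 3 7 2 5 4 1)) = (0 1 4 5 2 7 3 6 8)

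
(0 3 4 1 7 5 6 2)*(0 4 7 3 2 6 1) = (0 2 4)(1 3 7 5)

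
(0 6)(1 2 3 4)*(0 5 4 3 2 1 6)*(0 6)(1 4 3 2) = (0 6 5 3 2 1 4)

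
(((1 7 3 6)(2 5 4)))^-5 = (1 6 3 7)(2 5 4)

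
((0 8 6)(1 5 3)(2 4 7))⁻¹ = (0 6 8)(1 3 5)(2 7 4)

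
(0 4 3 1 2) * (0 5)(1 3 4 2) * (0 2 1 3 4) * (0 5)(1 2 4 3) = (0 2)(4 5)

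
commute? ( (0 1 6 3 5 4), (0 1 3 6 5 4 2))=no: (0 1 6 3 5 4)*(0 1 3 6 5 4 2)=(0 3 4 1 5 2), (0 1 3 6 5 4 2)*(0 1 6 3 5 4)=(0 6 4 2 1 5)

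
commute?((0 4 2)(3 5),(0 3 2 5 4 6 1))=no:(0 4 2)(3 5)*(0 3 2 5 4 6 1)=(0 6 1)(2 3 4 5),(0 3 2 5 4 6 1)*(0 4 2)(3 5)=(0 5 2 3)(1 4 6)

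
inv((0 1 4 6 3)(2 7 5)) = (0 3 6 4 1)(2 5 7)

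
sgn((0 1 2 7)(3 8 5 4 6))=-1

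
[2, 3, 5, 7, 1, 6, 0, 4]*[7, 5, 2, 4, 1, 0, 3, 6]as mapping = [0→2, 1→4, 2→0, 3→6, 4→5, 5→3, 6→7, 7→1]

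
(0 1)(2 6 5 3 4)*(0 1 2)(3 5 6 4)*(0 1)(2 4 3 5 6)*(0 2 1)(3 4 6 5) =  (0 6 1 2 4)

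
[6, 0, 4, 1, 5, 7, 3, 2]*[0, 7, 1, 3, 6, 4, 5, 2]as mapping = [0→5, 1→0, 2→6, 3→7, 4→4, 5→2, 6→3, 7→1]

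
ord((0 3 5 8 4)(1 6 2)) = 15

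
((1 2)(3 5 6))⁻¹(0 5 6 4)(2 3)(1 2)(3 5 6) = (0 6 3 4)(1 5)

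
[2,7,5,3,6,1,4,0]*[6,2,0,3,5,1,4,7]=[0,7,1,3,4,2,5,6] 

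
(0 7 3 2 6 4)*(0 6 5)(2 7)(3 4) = (0 2 5)(3 7 4 6)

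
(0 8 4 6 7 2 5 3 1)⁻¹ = (0 1 3 5 2 7 6 4 8)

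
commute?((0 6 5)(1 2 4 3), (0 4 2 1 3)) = no:(0 6 5)(1 2 4 3)*(0 4 2 1 3) = (0 6 5 4), (0 4 2 1 3)*(0 6 5)(1 2 4 3) = (0 3 6 5)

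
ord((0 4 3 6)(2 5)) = 4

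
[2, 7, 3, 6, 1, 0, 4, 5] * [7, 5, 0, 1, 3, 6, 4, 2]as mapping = [0→0, 1→2, 2→1, 3→4, 4→5, 5→7, 6→3, 7→6]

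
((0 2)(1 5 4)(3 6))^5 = (0 2)(1 4 5)(3 6)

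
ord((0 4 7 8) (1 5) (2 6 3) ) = 12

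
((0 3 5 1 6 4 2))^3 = (0 1 2 5 4 3 6)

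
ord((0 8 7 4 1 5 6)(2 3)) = 14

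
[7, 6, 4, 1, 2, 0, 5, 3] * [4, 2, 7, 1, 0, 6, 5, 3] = [3, 5, 0, 2, 7, 4, 6, 1]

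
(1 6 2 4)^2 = (1 2)(4 6)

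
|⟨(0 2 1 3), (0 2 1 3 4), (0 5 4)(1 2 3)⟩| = 720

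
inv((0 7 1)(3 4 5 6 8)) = (0 1 7)(3 8 6 5 4)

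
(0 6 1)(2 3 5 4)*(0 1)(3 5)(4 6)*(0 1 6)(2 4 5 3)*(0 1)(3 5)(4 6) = (0 3 2 5 1 4 6)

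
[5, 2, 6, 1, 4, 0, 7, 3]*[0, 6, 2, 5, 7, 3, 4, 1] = [3, 2, 4, 6, 7, 0, 1, 5]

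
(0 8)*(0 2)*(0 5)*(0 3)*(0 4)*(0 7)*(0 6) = (0 8 2 5 3 4 7 6)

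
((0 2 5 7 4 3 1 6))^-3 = (0 3 5 6 4 2 1 7)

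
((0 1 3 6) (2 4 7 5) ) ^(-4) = () 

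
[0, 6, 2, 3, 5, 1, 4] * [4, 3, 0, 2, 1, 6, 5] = [4, 5, 0, 2, 6, 3, 1]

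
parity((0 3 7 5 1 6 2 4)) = odd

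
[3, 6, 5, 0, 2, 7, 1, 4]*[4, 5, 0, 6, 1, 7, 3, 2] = [6, 3, 7, 4, 0, 2, 5, 1]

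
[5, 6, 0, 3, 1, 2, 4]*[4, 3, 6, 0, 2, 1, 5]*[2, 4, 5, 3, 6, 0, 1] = [4, 0, 6, 2, 3, 1, 5]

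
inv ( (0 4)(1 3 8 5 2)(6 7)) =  (0 4)(1 2 5 8 3)(6 7)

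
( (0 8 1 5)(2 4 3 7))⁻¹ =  (0 5 1 8)(2 7 3 4)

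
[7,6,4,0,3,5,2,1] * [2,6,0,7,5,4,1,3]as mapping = [0→3,1→1,2→5,3→2,4→7,5→4,6→0,7→6]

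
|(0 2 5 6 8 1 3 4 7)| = 9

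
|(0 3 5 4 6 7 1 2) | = 8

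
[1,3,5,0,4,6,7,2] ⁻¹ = [3,0,7,1,4,2,5,6] 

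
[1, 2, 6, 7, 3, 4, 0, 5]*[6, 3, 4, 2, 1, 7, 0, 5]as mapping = [0→3, 1→4, 2→0, 3→5, 4→2, 5→1, 6→6, 7→7]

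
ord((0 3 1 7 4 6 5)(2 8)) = 14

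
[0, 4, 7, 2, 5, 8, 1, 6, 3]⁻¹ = [0, 6, 3, 8, 1, 4, 7, 2, 5]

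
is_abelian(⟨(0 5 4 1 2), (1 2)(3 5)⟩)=no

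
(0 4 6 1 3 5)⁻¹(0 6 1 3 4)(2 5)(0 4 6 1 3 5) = (0 2)(1 3 5 6 4)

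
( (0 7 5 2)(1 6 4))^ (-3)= (0 7 5 2)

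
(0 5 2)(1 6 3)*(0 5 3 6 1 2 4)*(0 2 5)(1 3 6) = (0 6 1 3 5 4 2)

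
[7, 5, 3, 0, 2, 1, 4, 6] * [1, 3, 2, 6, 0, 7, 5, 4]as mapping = [0→4, 1→7, 2→6, 3→1, 4→2, 5→3, 6→0, 7→5]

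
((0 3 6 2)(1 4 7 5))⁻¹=(0 2 6 3)(1 5 7 4)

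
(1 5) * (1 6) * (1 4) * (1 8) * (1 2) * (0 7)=(0 7)(1 5 6 4 8 2)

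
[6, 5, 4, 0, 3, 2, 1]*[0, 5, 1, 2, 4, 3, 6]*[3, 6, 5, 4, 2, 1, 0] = [0, 4, 2, 3, 5, 6, 1]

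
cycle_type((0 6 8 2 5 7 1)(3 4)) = 2.7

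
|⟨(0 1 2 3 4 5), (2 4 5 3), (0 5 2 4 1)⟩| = 720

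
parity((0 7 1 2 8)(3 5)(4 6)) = even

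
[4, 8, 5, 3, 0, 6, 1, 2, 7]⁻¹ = [4, 6, 7, 3, 0, 2, 5, 8, 1]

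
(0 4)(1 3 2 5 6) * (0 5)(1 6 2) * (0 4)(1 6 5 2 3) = (2 4)(3 6 5)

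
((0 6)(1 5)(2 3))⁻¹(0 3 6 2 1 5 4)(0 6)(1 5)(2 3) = (0 3 5 1 4 6 2)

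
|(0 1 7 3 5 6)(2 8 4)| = 6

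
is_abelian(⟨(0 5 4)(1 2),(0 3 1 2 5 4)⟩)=no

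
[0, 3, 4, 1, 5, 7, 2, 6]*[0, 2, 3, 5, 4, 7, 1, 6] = [0, 5, 4, 2, 7, 6, 3, 1]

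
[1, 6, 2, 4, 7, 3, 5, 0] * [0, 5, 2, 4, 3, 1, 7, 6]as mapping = [0→5, 1→7, 2→2, 3→3, 4→6, 5→4, 6→1, 7→0]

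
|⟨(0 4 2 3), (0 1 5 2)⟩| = 720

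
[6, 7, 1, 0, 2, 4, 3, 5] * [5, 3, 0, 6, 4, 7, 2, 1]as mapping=[0→2, 1→1, 2→3, 3→5, 4→0, 5→4, 6→6, 7→7]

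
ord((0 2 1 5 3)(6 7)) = 10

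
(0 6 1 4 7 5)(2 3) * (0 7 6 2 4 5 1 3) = (0 2)(1 5 7)(3 4 6)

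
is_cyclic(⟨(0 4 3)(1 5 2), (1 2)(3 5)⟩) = no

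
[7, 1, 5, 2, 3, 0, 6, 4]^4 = [2, 1, 4, 7, 0, 3, 6, 5]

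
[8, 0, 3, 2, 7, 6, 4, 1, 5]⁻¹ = [1, 7, 3, 2, 6, 8, 5, 4, 0]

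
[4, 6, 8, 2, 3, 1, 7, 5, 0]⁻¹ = [8, 5, 3, 4, 0, 7, 1, 6, 2]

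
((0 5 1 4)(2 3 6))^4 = (2 3 6)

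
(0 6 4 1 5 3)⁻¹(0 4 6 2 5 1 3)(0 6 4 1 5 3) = (0 6 1 4 2 3 5)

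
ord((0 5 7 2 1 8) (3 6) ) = 6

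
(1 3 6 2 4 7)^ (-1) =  (1 7 4 2 6 3)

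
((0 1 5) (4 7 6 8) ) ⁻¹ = (0 5 1) (4 8 6 7) 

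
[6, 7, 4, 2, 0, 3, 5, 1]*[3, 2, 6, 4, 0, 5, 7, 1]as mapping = [0→7, 1→1, 2→0, 3→6, 4→3, 5→4, 6→5, 7→2]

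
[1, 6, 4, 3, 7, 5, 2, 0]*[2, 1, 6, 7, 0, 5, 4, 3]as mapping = [0→1, 1→4, 2→0, 3→7, 4→3, 5→5, 6→6, 7→2]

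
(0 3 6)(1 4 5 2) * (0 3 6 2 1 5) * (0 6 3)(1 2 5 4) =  (0 3 5 2 4 6)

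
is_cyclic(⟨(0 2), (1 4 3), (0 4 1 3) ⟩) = no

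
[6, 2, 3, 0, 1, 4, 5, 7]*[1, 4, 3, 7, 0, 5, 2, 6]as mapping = [0→2, 1→3, 2→7, 3→1, 4→4, 5→0, 6→5, 7→6]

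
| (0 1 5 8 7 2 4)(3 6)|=14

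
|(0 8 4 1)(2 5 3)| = 12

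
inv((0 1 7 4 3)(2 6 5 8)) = (0 3 4 7 1)(2 8 5 6)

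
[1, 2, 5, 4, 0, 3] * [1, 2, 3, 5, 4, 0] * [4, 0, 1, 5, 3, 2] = [1, 5, 4, 3, 0, 2]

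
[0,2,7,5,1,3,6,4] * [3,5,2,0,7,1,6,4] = [3,2,4,1,5,0,6,7]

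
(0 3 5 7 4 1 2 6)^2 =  (0 5 4 2)(1 6 3 7)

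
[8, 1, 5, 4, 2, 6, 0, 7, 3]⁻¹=[6, 1, 4, 8, 3, 2, 5, 7, 0]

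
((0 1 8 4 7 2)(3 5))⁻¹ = (0 2 7 4 8 1)(3 5)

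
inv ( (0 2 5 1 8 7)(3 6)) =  (0 7 8 1 5 2)(3 6)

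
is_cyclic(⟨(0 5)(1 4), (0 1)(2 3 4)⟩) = no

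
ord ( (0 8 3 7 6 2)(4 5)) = 6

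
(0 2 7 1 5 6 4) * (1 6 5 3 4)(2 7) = (0 7 6 1 3 4)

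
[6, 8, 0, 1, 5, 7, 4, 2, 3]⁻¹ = [2, 3, 7, 8, 6, 4, 0, 5, 1]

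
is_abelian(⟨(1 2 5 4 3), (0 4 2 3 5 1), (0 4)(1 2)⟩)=no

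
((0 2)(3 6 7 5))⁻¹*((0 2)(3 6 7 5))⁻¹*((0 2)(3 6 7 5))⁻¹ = (0 2)(3 6 7 5)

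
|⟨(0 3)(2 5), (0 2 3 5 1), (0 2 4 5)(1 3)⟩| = 360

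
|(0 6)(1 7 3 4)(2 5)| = 4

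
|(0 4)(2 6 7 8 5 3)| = 6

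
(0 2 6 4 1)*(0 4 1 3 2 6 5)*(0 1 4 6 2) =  (0 2 5 1 6 4 3) 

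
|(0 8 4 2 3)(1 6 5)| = 15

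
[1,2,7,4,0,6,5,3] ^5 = [4,0,1,7,3,6,5,2] 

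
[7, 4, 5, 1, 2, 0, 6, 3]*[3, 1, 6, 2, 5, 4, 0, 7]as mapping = [0→7, 1→5, 2→4, 3→1, 4→6, 5→3, 6→0, 7→2]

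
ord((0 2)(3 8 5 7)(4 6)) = 4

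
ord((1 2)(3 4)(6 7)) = 2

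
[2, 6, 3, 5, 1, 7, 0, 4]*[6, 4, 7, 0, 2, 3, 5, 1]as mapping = [0→7, 1→5, 2→0, 3→3, 4→4, 5→1, 6→6, 7→2]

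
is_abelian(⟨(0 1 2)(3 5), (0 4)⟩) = no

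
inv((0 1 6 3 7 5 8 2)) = (0 2 8 5 7 3 6 1)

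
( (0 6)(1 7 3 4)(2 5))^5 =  (0 6)(1 7 3 4)(2 5)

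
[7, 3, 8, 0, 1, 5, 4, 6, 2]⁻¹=[3, 4, 8, 1, 6, 5, 7, 0, 2]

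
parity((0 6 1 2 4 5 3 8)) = odd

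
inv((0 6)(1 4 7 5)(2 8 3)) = (0 6)(1 5 7 4)(2 3 8)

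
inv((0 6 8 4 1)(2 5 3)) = (0 1 4 8 6)(2 3 5)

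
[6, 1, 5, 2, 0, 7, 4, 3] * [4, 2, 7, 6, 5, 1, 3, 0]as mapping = [0→3, 1→2, 2→1, 3→7, 4→4, 5→0, 6→5, 7→6]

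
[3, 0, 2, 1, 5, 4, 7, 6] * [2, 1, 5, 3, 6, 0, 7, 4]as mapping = [0→3, 1→2, 2→5, 3→1, 4→0, 5→6, 6→4, 7→7]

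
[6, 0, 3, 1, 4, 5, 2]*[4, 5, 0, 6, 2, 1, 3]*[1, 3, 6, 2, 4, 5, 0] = [2, 4, 0, 5, 6, 3, 1]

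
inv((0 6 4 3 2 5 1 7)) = (0 7 1 5 2 3 4 6)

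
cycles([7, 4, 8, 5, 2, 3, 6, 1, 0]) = (0 7 1 4 2 8)(3 5)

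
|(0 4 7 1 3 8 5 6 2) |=9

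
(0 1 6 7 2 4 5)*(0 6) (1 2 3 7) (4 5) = (0 2 5 6 1) (3 7) 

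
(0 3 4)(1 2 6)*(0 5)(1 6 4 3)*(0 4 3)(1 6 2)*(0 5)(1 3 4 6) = (0 1 3 5 6 2 4)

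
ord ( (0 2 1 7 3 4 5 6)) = 8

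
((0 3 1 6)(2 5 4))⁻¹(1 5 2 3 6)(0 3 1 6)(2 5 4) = (0 6 4 5 1)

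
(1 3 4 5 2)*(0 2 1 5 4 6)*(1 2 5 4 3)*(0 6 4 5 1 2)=(0 1 2 5)(3 4)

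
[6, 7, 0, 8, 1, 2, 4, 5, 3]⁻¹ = [2, 4, 5, 8, 6, 7, 0, 1, 3]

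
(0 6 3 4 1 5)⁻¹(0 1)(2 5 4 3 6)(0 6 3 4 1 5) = (0 1 4 3 2)(5 6)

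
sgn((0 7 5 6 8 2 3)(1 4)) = -1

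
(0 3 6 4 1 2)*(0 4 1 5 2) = (0 3 6 1)(2 4 5)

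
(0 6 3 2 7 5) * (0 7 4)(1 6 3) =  (0 3 2 4)(1 6)(5 7)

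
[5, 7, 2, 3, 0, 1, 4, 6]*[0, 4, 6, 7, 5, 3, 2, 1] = [3, 1, 6, 7, 0, 4, 5, 2]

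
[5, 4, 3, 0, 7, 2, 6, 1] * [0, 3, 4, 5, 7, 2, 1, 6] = [2, 7, 5, 0, 6, 4, 1, 3]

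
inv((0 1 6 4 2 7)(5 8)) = (0 7 2 4 6 1)(5 8)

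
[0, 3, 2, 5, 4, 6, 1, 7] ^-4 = [0, 1, 2, 3, 4, 5, 6, 7] 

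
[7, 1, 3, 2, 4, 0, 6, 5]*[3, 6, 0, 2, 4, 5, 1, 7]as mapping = [0→7, 1→6, 2→2, 3→0, 4→4, 5→3, 6→1, 7→5]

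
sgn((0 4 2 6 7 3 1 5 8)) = 1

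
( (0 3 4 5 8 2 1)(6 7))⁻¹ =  (0 1 2 8 5 4 3)(6 7)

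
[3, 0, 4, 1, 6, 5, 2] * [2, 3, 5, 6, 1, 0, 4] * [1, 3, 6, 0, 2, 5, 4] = [4, 6, 3, 0, 2, 1, 5]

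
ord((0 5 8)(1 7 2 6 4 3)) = 6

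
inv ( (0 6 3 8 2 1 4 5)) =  (0 5 4 1 2 8 3 6)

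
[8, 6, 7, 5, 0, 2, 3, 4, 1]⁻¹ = [4, 8, 5, 6, 7, 3, 1, 2, 0]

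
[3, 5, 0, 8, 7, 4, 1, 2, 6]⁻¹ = [2, 6, 7, 0, 5, 1, 8, 4, 3]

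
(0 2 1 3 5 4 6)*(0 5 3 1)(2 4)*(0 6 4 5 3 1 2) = (0 5)(1 2 6 3)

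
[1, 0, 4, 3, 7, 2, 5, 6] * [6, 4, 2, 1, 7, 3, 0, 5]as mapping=[0→4, 1→6, 2→7, 3→1, 4→5, 5→2, 6→3, 7→0]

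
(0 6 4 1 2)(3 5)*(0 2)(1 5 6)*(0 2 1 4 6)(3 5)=(0 4 3)(1 2)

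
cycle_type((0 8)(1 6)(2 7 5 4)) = 2^2.4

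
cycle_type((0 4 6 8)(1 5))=2.4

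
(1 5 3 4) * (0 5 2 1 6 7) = (0 5 3 4 6 7)(1 2)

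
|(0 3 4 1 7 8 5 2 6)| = 9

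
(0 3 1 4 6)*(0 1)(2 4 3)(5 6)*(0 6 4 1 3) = (0 2 1)(3 6)(4 5)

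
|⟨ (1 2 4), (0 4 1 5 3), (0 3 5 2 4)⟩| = 360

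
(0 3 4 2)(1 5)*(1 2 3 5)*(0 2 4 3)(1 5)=(0 1 5 4)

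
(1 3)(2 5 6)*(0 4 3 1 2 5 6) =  (0 4 3 2 6 5)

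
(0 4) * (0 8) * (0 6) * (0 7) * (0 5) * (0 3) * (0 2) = (0 4 8 6 7 5 3 2) 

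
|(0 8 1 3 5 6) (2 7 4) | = 6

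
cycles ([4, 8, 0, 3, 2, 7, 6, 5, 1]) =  (0 4 2)(1 8)(5 7)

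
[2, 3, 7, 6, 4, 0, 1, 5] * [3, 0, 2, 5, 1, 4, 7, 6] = [2, 5, 6, 7, 1, 3, 0, 4]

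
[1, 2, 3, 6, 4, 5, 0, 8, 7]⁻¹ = [6, 0, 1, 2, 4, 5, 3, 8, 7]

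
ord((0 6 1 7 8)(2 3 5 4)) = 20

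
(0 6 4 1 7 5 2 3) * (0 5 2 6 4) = (0 4 1 7 2 3 5 6)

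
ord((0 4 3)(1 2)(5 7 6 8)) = 12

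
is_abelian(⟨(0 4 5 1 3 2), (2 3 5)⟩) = no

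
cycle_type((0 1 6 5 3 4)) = 6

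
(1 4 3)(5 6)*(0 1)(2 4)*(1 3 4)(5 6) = (0 3)(1 2)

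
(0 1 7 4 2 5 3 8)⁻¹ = (0 8 3 5 2 4 7 1)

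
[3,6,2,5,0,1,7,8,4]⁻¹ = [4,5,2,0,8,3,1,6,7]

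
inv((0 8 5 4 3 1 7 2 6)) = (0 6 2 7 1 3 4 5 8)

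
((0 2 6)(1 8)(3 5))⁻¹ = (0 6 2)(1 8)(3 5)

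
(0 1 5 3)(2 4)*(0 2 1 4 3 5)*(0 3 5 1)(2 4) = (0 2 5 1 3 4)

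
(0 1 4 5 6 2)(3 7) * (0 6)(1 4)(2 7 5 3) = (0 4 3 5)(2 6 7)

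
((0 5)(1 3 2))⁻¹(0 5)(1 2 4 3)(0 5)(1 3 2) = (0 5)(1 4 2 3)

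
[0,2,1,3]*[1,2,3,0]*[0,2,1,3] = [2,3,1,0]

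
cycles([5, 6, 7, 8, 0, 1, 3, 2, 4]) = (0 5 1 6 3 8 4)(2 7)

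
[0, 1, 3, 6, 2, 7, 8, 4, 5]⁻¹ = [0, 1, 4, 2, 7, 8, 3, 5, 6]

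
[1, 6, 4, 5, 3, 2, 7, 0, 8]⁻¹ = [7, 0, 5, 4, 2, 3, 1, 6, 8]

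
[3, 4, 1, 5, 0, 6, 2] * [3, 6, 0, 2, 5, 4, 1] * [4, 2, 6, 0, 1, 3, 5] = [6, 3, 5, 1, 0, 2, 4]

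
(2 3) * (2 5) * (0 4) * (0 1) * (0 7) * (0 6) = (0 4 1 7 6)(2 3 5)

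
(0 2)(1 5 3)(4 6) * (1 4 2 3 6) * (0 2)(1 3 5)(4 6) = (0 5 4 3 6)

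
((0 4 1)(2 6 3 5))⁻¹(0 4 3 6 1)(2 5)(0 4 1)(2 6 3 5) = (0 4 1 5 3)(2 6)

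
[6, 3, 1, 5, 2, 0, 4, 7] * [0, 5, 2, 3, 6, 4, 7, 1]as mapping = [0→7, 1→3, 2→5, 3→4, 4→2, 5→0, 6→6, 7→1]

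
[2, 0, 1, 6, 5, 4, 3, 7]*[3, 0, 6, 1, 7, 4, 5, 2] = [6, 3, 0, 5, 4, 7, 1, 2]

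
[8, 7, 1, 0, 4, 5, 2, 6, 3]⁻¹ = [3, 2, 6, 8, 4, 5, 7, 1, 0]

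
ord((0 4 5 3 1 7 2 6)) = 8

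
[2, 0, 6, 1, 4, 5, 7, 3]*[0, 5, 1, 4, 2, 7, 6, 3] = [1, 0, 6, 5, 2, 7, 3, 4]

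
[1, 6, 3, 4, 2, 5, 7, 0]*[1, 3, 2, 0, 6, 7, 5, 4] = [3, 5, 0, 6, 2, 7, 4, 1]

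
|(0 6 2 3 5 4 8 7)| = 8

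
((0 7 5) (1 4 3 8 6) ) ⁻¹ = (0 5 7) (1 6 8 3 4) 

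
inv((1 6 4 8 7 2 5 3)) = (1 3 5 2 7 8 4 6)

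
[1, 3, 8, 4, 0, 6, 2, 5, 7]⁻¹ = [4, 0, 6, 1, 3, 7, 5, 8, 2]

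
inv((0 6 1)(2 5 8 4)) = (0 1 6)(2 4 8 5)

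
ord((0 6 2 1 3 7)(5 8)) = 6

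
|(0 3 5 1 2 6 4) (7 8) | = 14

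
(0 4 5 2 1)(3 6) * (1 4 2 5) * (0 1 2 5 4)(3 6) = (0 5 4 2)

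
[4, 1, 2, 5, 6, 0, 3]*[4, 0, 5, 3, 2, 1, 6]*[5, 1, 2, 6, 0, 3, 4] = [2, 5, 3, 1, 4, 0, 6]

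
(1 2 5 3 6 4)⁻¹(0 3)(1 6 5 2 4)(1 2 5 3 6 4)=(0 6)(1 2 4 3 5)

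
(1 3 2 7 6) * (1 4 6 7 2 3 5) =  (1 5)(4 6)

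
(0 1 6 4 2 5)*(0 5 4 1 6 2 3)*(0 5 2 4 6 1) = (0 1 4 3 5 2 6)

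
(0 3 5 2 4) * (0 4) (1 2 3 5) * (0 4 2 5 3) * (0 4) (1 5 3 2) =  (0 2) (1 3 5 4) 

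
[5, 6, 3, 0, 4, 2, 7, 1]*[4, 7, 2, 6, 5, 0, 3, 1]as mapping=[0→0, 1→3, 2→6, 3→4, 4→5, 5→2, 6→1, 7→7]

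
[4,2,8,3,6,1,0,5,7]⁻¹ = [6,5,1,3,0,7,4,8,2]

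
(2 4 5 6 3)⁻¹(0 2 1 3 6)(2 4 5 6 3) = (0 4 1 2 3)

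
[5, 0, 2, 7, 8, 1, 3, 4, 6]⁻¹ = [1, 5, 2, 6, 7, 0, 8, 3, 4]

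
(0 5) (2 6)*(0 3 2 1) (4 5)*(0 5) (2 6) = (0 4) (1 5 3 6) 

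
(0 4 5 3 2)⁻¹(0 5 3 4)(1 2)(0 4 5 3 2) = (0 1)(2 5 4 3)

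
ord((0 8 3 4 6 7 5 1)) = 8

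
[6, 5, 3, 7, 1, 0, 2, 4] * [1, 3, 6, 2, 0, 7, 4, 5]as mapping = [0→4, 1→7, 2→2, 3→5, 4→3, 5→1, 6→6, 7→0]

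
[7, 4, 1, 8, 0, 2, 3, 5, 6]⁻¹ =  [4, 2, 5, 6, 1, 7, 8, 0, 3]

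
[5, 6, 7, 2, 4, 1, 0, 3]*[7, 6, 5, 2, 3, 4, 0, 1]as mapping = [0→4, 1→0, 2→1, 3→5, 4→3, 5→6, 6→7, 7→2]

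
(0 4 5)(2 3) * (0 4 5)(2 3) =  (0 5 4)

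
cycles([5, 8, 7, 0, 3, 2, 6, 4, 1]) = (0 5 2 7 4 3)(1 8)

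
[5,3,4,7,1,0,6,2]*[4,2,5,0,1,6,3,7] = [6,0,1,7,2,4,3,5]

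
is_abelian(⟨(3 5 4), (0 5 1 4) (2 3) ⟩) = no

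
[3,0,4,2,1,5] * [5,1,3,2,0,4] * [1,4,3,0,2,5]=[3,5,1,0,4,2]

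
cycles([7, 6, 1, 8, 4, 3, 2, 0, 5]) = (0 7)(1 6 2)(3 8 5)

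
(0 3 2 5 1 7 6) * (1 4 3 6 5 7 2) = (0 6)(1 2 7 5 4 3)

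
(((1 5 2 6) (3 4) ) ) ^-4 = () 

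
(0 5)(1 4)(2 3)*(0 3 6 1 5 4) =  (0 4 5 3 2 6 1)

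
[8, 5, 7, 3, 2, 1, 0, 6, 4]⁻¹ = [6, 5, 4, 3, 8, 1, 7, 2, 0]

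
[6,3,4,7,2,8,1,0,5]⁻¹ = [7,6,4,1,2,8,0,3,5]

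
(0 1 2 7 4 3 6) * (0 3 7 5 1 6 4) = (0 6 3 4 7)(1 2 5)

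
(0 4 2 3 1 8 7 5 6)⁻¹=(0 6 5 7 8 1 3 2 4)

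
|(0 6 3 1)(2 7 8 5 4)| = 20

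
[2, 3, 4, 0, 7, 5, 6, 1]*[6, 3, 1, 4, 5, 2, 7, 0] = [1, 4, 5, 6, 0, 2, 7, 3]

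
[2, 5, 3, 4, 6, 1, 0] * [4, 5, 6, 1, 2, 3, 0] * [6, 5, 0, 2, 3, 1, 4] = [4, 2, 5, 0, 6, 1, 3]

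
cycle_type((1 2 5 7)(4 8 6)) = 3.4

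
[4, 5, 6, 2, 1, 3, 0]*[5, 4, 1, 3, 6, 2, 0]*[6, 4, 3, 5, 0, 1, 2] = [2, 3, 6, 4, 0, 5, 1]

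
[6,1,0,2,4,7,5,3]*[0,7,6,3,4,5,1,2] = [1,7,0,6,4,2,5,3] 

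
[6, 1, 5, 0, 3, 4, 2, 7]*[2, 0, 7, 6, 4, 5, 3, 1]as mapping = [0→3, 1→0, 2→5, 3→2, 4→6, 5→4, 6→7, 7→1]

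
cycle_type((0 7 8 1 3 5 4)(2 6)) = 2.7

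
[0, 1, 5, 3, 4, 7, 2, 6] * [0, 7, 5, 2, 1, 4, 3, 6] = [0, 7, 4, 2, 1, 6, 5, 3]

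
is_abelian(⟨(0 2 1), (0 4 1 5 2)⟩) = no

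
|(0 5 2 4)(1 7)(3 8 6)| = 12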